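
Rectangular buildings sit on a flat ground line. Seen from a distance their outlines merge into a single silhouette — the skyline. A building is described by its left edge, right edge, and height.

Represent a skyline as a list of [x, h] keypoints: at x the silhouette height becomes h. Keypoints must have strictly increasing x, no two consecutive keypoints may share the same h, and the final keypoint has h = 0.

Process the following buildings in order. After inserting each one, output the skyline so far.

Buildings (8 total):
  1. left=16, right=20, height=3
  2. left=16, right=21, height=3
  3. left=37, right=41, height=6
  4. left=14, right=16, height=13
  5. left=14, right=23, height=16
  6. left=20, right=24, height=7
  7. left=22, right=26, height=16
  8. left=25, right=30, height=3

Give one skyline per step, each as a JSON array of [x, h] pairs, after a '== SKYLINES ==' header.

== SKYLINES ==
[[16,3],[20,0]]
[[16,3],[21,0]]
[[16,3],[21,0],[37,6],[41,0]]
[[14,13],[16,3],[21,0],[37,6],[41,0]]
[[14,16],[23,0],[37,6],[41,0]]
[[14,16],[23,7],[24,0],[37,6],[41,0]]
[[14,16],[26,0],[37,6],[41,0]]
[[14,16],[26,3],[30,0],[37,6],[41,0]]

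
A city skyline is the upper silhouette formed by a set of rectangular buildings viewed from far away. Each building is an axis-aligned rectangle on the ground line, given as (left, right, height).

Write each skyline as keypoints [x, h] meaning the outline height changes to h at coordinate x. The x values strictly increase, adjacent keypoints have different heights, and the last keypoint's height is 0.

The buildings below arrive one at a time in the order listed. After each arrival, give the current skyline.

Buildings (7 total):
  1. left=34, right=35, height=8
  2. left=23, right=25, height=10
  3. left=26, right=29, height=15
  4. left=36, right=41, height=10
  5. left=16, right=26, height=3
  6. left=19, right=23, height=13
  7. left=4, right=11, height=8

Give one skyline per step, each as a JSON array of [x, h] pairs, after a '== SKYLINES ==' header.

== SKYLINES ==
[[34,8],[35,0]]
[[23,10],[25,0],[34,8],[35,0]]
[[23,10],[25,0],[26,15],[29,0],[34,8],[35,0]]
[[23,10],[25,0],[26,15],[29,0],[34,8],[35,0],[36,10],[41,0]]
[[16,3],[23,10],[25,3],[26,15],[29,0],[34,8],[35,0],[36,10],[41,0]]
[[16,3],[19,13],[23,10],[25,3],[26,15],[29,0],[34,8],[35,0],[36,10],[41,0]]
[[4,8],[11,0],[16,3],[19,13],[23,10],[25,3],[26,15],[29,0],[34,8],[35,0],[36,10],[41,0]]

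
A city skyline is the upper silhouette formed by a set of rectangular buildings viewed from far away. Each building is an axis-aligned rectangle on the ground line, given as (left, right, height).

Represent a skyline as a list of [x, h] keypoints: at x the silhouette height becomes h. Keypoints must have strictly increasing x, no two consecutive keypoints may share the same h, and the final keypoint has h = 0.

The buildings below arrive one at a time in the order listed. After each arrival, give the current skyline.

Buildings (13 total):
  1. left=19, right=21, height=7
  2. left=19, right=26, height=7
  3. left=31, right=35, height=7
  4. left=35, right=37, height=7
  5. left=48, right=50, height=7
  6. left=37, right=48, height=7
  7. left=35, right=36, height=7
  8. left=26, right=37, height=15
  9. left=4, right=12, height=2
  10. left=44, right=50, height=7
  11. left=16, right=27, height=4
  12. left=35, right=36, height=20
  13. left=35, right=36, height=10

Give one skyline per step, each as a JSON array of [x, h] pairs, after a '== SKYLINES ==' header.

== SKYLINES ==
[[19,7],[21,0]]
[[19,7],[26,0]]
[[19,7],[26,0],[31,7],[35,0]]
[[19,7],[26,0],[31,7],[37,0]]
[[19,7],[26,0],[31,7],[37,0],[48,7],[50,0]]
[[19,7],[26,0],[31,7],[50,0]]
[[19,7],[26,0],[31,7],[50,0]]
[[19,7],[26,15],[37,7],[50,0]]
[[4,2],[12,0],[19,7],[26,15],[37,7],[50,0]]
[[4,2],[12,0],[19,7],[26,15],[37,7],[50,0]]
[[4,2],[12,0],[16,4],[19,7],[26,15],[37,7],[50,0]]
[[4,2],[12,0],[16,4],[19,7],[26,15],[35,20],[36,15],[37,7],[50,0]]
[[4,2],[12,0],[16,4],[19,7],[26,15],[35,20],[36,15],[37,7],[50,0]]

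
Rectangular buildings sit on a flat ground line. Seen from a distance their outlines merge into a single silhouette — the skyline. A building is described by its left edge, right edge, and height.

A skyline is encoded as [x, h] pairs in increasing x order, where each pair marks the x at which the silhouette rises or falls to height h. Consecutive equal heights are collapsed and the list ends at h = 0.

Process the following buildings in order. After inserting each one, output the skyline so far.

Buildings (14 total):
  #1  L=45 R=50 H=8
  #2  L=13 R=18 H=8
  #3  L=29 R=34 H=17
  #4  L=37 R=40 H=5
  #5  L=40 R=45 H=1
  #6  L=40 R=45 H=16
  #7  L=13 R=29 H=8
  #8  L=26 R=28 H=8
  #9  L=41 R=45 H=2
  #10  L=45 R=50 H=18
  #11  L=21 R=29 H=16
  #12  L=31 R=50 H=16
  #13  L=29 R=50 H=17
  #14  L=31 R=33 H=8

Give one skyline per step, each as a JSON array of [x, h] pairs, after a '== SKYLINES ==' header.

== SKYLINES ==
[[45,8],[50,0]]
[[13,8],[18,0],[45,8],[50,0]]
[[13,8],[18,0],[29,17],[34,0],[45,8],[50,0]]
[[13,8],[18,0],[29,17],[34,0],[37,5],[40,0],[45,8],[50,0]]
[[13,8],[18,0],[29,17],[34,0],[37,5],[40,1],[45,8],[50,0]]
[[13,8],[18,0],[29,17],[34,0],[37,5],[40,16],[45,8],[50,0]]
[[13,8],[29,17],[34,0],[37,5],[40,16],[45,8],[50,0]]
[[13,8],[29,17],[34,0],[37,5],[40,16],[45,8],[50,0]]
[[13,8],[29,17],[34,0],[37,5],[40,16],[45,8],[50,0]]
[[13,8],[29,17],[34,0],[37,5],[40,16],[45,18],[50,0]]
[[13,8],[21,16],[29,17],[34,0],[37,5],[40,16],[45,18],[50,0]]
[[13,8],[21,16],[29,17],[34,16],[45,18],[50,0]]
[[13,8],[21,16],[29,17],[45,18],[50,0]]
[[13,8],[21,16],[29,17],[45,18],[50,0]]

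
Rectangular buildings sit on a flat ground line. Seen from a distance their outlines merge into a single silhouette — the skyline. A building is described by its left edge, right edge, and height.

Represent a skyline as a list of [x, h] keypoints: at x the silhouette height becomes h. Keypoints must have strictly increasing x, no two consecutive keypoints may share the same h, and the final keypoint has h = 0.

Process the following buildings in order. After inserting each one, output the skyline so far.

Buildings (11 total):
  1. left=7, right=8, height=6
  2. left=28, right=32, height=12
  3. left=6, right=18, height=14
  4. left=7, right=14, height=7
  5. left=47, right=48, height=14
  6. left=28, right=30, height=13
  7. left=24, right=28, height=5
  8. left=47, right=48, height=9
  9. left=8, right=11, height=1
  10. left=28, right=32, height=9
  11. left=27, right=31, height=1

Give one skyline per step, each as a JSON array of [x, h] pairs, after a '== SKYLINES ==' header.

== SKYLINES ==
[[7,6],[8,0]]
[[7,6],[8,0],[28,12],[32,0]]
[[6,14],[18,0],[28,12],[32,0]]
[[6,14],[18,0],[28,12],[32,0]]
[[6,14],[18,0],[28,12],[32,0],[47,14],[48,0]]
[[6,14],[18,0],[28,13],[30,12],[32,0],[47,14],[48,0]]
[[6,14],[18,0],[24,5],[28,13],[30,12],[32,0],[47,14],[48,0]]
[[6,14],[18,0],[24,5],[28,13],[30,12],[32,0],[47,14],[48,0]]
[[6,14],[18,0],[24,5],[28,13],[30,12],[32,0],[47,14],[48,0]]
[[6,14],[18,0],[24,5],[28,13],[30,12],[32,0],[47,14],[48,0]]
[[6,14],[18,0],[24,5],[28,13],[30,12],[32,0],[47,14],[48,0]]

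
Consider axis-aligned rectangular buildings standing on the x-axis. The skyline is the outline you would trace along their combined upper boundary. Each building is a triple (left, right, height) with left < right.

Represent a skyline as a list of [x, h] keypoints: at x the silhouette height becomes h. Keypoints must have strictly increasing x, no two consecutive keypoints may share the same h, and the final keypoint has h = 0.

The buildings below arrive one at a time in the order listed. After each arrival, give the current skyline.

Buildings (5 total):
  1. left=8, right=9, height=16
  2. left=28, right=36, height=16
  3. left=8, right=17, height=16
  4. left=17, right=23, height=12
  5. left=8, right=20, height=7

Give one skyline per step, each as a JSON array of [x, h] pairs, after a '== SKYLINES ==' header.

== SKYLINES ==
[[8,16],[9,0]]
[[8,16],[9,0],[28,16],[36,0]]
[[8,16],[17,0],[28,16],[36,0]]
[[8,16],[17,12],[23,0],[28,16],[36,0]]
[[8,16],[17,12],[23,0],[28,16],[36,0]]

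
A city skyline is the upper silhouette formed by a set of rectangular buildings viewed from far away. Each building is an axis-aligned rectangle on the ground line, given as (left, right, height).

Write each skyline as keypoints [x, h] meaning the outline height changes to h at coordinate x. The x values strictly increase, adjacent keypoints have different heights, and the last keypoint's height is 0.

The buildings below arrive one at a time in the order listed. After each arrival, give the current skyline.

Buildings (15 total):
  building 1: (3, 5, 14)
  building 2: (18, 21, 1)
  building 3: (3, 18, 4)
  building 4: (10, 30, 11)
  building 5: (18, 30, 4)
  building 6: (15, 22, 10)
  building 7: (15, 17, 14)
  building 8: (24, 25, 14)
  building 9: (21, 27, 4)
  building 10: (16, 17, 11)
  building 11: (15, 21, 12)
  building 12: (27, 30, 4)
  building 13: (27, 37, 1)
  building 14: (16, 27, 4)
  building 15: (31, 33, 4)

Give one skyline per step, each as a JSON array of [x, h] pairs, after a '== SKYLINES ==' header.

== SKYLINES ==
[[3,14],[5,0]]
[[3,14],[5,0],[18,1],[21,0]]
[[3,14],[5,4],[18,1],[21,0]]
[[3,14],[5,4],[10,11],[30,0]]
[[3,14],[5,4],[10,11],[30,0]]
[[3,14],[5,4],[10,11],[30,0]]
[[3,14],[5,4],[10,11],[15,14],[17,11],[30,0]]
[[3,14],[5,4],[10,11],[15,14],[17,11],[24,14],[25,11],[30,0]]
[[3,14],[5,4],[10,11],[15,14],[17,11],[24,14],[25,11],[30,0]]
[[3,14],[5,4],[10,11],[15,14],[17,11],[24,14],[25,11],[30,0]]
[[3,14],[5,4],[10,11],[15,14],[17,12],[21,11],[24,14],[25,11],[30,0]]
[[3,14],[5,4],[10,11],[15,14],[17,12],[21,11],[24,14],[25,11],[30,0]]
[[3,14],[5,4],[10,11],[15,14],[17,12],[21,11],[24,14],[25,11],[30,1],[37,0]]
[[3,14],[5,4],[10,11],[15,14],[17,12],[21,11],[24,14],[25,11],[30,1],[37,0]]
[[3,14],[5,4],[10,11],[15,14],[17,12],[21,11],[24,14],[25,11],[30,1],[31,4],[33,1],[37,0]]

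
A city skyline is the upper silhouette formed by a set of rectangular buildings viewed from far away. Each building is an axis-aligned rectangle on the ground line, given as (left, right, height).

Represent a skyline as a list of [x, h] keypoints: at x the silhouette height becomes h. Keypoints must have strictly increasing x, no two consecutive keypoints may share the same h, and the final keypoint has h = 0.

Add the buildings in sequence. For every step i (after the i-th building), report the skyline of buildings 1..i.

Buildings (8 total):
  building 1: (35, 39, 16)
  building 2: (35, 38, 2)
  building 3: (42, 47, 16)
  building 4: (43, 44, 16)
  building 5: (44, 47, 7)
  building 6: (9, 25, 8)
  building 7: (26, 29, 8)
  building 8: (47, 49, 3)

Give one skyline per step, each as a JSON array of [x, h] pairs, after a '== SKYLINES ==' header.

== SKYLINES ==
[[35,16],[39,0]]
[[35,16],[39,0]]
[[35,16],[39,0],[42,16],[47,0]]
[[35,16],[39,0],[42,16],[47,0]]
[[35,16],[39,0],[42,16],[47,0]]
[[9,8],[25,0],[35,16],[39,0],[42,16],[47,0]]
[[9,8],[25,0],[26,8],[29,0],[35,16],[39,0],[42,16],[47,0]]
[[9,8],[25,0],[26,8],[29,0],[35,16],[39,0],[42,16],[47,3],[49,0]]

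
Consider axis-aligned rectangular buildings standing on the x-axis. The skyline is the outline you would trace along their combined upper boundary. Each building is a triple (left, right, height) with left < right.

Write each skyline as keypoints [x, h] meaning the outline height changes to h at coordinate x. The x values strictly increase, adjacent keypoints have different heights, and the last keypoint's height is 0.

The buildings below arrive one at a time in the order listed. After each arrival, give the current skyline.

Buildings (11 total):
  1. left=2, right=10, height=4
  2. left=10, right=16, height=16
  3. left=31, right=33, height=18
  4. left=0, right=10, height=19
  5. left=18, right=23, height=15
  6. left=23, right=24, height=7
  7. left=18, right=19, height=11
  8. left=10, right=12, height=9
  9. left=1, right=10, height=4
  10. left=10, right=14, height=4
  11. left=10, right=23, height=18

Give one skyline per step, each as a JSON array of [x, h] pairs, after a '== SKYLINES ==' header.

== SKYLINES ==
[[2,4],[10,0]]
[[2,4],[10,16],[16,0]]
[[2,4],[10,16],[16,0],[31,18],[33,0]]
[[0,19],[10,16],[16,0],[31,18],[33,0]]
[[0,19],[10,16],[16,0],[18,15],[23,0],[31,18],[33,0]]
[[0,19],[10,16],[16,0],[18,15],[23,7],[24,0],[31,18],[33,0]]
[[0,19],[10,16],[16,0],[18,15],[23,7],[24,0],[31,18],[33,0]]
[[0,19],[10,16],[16,0],[18,15],[23,7],[24,0],[31,18],[33,0]]
[[0,19],[10,16],[16,0],[18,15],[23,7],[24,0],[31,18],[33,0]]
[[0,19],[10,16],[16,0],[18,15],[23,7],[24,0],[31,18],[33,0]]
[[0,19],[10,18],[23,7],[24,0],[31,18],[33,0]]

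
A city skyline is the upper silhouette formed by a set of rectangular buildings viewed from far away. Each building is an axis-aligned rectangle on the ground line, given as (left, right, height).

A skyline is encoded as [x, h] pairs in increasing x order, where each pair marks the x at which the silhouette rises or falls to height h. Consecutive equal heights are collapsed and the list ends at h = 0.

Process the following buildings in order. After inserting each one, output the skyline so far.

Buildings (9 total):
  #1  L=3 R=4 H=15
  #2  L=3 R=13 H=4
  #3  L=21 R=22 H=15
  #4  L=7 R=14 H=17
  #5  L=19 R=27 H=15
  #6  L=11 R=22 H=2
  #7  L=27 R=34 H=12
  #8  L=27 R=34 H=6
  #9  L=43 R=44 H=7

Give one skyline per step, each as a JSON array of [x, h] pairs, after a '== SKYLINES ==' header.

== SKYLINES ==
[[3,15],[4,0]]
[[3,15],[4,4],[13,0]]
[[3,15],[4,4],[13,0],[21,15],[22,0]]
[[3,15],[4,4],[7,17],[14,0],[21,15],[22,0]]
[[3,15],[4,4],[7,17],[14,0],[19,15],[27,0]]
[[3,15],[4,4],[7,17],[14,2],[19,15],[27,0]]
[[3,15],[4,4],[7,17],[14,2],[19,15],[27,12],[34,0]]
[[3,15],[4,4],[7,17],[14,2],[19,15],[27,12],[34,0]]
[[3,15],[4,4],[7,17],[14,2],[19,15],[27,12],[34,0],[43,7],[44,0]]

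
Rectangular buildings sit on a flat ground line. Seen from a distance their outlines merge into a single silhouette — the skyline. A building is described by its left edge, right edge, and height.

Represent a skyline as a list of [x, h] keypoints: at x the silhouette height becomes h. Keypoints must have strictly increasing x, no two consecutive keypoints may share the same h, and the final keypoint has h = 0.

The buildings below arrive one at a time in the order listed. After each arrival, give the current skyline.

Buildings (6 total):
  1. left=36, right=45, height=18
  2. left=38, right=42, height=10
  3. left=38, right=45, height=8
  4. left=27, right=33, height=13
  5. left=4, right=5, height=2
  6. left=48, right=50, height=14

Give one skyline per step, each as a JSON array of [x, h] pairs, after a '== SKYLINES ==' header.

== SKYLINES ==
[[36,18],[45,0]]
[[36,18],[45,0]]
[[36,18],[45,0]]
[[27,13],[33,0],[36,18],[45,0]]
[[4,2],[5,0],[27,13],[33,0],[36,18],[45,0]]
[[4,2],[5,0],[27,13],[33,0],[36,18],[45,0],[48,14],[50,0]]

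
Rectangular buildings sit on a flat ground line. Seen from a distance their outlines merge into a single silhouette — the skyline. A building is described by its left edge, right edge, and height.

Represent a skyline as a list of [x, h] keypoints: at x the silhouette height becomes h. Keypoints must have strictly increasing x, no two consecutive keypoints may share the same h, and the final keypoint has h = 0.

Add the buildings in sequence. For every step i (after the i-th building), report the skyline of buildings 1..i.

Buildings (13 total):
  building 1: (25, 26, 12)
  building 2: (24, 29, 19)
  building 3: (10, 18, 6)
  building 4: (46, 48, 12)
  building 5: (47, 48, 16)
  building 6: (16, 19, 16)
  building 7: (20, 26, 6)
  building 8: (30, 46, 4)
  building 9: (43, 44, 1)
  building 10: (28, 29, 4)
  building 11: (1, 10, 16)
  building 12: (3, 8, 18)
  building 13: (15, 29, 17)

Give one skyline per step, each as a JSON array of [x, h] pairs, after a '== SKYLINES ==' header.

== SKYLINES ==
[[25,12],[26,0]]
[[24,19],[29,0]]
[[10,6],[18,0],[24,19],[29,0]]
[[10,6],[18,0],[24,19],[29,0],[46,12],[48,0]]
[[10,6],[18,0],[24,19],[29,0],[46,12],[47,16],[48,0]]
[[10,6],[16,16],[19,0],[24,19],[29,0],[46,12],[47,16],[48,0]]
[[10,6],[16,16],[19,0],[20,6],[24,19],[29,0],[46,12],[47,16],[48,0]]
[[10,6],[16,16],[19,0],[20,6],[24,19],[29,0],[30,4],[46,12],[47,16],[48,0]]
[[10,6],[16,16],[19,0],[20,6],[24,19],[29,0],[30,4],[46,12],[47,16],[48,0]]
[[10,6],[16,16],[19,0],[20,6],[24,19],[29,0],[30,4],[46,12],[47,16],[48,0]]
[[1,16],[10,6],[16,16],[19,0],[20,6],[24,19],[29,0],[30,4],[46,12],[47,16],[48,0]]
[[1,16],[3,18],[8,16],[10,6],[16,16],[19,0],[20,6],[24,19],[29,0],[30,4],[46,12],[47,16],[48,0]]
[[1,16],[3,18],[8,16],[10,6],[15,17],[24,19],[29,0],[30,4],[46,12],[47,16],[48,0]]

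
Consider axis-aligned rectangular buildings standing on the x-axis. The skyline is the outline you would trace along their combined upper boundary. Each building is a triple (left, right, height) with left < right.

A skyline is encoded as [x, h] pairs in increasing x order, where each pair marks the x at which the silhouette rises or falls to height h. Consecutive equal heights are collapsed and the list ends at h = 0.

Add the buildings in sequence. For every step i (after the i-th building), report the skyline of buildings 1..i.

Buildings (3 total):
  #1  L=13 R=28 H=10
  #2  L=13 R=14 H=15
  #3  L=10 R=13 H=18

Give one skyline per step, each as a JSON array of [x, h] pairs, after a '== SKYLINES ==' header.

== SKYLINES ==
[[13,10],[28,0]]
[[13,15],[14,10],[28,0]]
[[10,18],[13,15],[14,10],[28,0]]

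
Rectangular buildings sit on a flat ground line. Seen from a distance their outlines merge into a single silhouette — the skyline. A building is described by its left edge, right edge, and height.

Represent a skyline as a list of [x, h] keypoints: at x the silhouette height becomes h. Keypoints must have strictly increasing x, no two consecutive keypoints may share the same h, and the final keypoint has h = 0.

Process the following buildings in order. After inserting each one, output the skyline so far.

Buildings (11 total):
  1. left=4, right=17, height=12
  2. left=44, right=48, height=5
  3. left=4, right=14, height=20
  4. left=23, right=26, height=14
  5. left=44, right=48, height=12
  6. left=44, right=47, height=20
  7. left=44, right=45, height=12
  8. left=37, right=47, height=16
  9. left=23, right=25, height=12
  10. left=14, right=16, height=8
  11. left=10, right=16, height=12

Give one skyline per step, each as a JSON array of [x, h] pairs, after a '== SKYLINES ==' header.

== SKYLINES ==
[[4,12],[17,0]]
[[4,12],[17,0],[44,5],[48,0]]
[[4,20],[14,12],[17,0],[44,5],[48,0]]
[[4,20],[14,12],[17,0],[23,14],[26,0],[44,5],[48,0]]
[[4,20],[14,12],[17,0],[23,14],[26,0],[44,12],[48,0]]
[[4,20],[14,12],[17,0],[23,14],[26,0],[44,20],[47,12],[48,0]]
[[4,20],[14,12],[17,0],[23,14],[26,0],[44,20],[47,12],[48,0]]
[[4,20],[14,12],[17,0],[23,14],[26,0],[37,16],[44,20],[47,12],[48,0]]
[[4,20],[14,12],[17,0],[23,14],[26,0],[37,16],[44,20],[47,12],[48,0]]
[[4,20],[14,12],[17,0],[23,14],[26,0],[37,16],[44,20],[47,12],[48,0]]
[[4,20],[14,12],[17,0],[23,14],[26,0],[37,16],[44,20],[47,12],[48,0]]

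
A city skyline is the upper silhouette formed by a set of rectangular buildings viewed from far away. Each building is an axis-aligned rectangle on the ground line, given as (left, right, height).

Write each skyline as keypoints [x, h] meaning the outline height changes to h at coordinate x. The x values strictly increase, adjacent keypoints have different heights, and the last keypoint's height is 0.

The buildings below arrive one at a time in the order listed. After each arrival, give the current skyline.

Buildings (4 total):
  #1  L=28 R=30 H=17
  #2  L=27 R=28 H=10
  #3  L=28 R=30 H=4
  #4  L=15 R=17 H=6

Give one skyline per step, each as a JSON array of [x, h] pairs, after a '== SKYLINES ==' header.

== SKYLINES ==
[[28,17],[30,0]]
[[27,10],[28,17],[30,0]]
[[27,10],[28,17],[30,0]]
[[15,6],[17,0],[27,10],[28,17],[30,0]]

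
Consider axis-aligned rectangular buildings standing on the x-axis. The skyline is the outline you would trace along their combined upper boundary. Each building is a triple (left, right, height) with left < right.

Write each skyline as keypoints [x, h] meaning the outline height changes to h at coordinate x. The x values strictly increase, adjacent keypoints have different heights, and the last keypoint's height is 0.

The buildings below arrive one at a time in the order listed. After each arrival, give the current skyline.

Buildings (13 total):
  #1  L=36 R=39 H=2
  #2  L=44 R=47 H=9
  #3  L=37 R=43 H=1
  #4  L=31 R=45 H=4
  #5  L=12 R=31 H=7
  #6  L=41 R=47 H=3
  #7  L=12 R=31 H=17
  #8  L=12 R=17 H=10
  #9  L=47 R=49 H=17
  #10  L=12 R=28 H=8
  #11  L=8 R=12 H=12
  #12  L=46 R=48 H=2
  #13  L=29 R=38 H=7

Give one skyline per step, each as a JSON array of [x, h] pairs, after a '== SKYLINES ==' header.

== SKYLINES ==
[[36,2],[39,0]]
[[36,2],[39,0],[44,9],[47,0]]
[[36,2],[39,1],[43,0],[44,9],[47,0]]
[[31,4],[44,9],[47,0]]
[[12,7],[31,4],[44,9],[47,0]]
[[12,7],[31,4],[44,9],[47,0]]
[[12,17],[31,4],[44,9],[47,0]]
[[12,17],[31,4],[44,9],[47,0]]
[[12,17],[31,4],[44,9],[47,17],[49,0]]
[[12,17],[31,4],[44,9],[47,17],[49,0]]
[[8,12],[12,17],[31,4],[44,9],[47,17],[49,0]]
[[8,12],[12,17],[31,4],[44,9],[47,17],[49,0]]
[[8,12],[12,17],[31,7],[38,4],[44,9],[47,17],[49,0]]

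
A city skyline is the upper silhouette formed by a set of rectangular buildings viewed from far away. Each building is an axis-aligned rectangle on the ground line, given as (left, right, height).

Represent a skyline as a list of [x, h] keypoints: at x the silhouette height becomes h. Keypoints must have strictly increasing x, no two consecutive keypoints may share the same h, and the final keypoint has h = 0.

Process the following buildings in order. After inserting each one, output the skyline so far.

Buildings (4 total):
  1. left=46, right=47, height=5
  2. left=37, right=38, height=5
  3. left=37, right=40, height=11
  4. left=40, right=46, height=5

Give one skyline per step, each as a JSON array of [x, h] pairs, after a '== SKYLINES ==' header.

== SKYLINES ==
[[46,5],[47,0]]
[[37,5],[38,0],[46,5],[47,0]]
[[37,11],[40,0],[46,5],[47,0]]
[[37,11],[40,5],[47,0]]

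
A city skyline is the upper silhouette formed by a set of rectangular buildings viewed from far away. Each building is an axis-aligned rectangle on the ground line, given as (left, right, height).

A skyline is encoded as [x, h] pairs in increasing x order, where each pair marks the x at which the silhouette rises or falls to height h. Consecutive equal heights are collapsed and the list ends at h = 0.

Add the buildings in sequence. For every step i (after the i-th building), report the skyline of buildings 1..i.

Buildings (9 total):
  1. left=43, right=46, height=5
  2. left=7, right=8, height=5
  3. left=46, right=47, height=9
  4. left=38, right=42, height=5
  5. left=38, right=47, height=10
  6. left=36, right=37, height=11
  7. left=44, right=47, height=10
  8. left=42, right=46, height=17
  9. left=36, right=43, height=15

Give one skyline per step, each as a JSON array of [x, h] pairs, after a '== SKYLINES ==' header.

== SKYLINES ==
[[43,5],[46,0]]
[[7,5],[8,0],[43,5],[46,0]]
[[7,5],[8,0],[43,5],[46,9],[47,0]]
[[7,5],[8,0],[38,5],[42,0],[43,5],[46,9],[47,0]]
[[7,5],[8,0],[38,10],[47,0]]
[[7,5],[8,0],[36,11],[37,0],[38,10],[47,0]]
[[7,5],[8,0],[36,11],[37,0],[38,10],[47,0]]
[[7,5],[8,0],[36,11],[37,0],[38,10],[42,17],[46,10],[47,0]]
[[7,5],[8,0],[36,15],[42,17],[46,10],[47,0]]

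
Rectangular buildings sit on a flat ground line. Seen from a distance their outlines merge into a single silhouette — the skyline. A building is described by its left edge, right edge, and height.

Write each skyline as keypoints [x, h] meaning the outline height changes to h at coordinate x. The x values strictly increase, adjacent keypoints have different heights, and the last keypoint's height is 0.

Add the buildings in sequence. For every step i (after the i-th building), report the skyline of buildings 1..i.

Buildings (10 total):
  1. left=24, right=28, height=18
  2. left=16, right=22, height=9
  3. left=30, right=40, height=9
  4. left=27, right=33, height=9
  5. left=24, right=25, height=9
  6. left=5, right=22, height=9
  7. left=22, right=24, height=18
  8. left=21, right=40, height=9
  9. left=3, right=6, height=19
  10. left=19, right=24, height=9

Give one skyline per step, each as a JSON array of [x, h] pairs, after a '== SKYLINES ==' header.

== SKYLINES ==
[[24,18],[28,0]]
[[16,9],[22,0],[24,18],[28,0]]
[[16,9],[22,0],[24,18],[28,0],[30,9],[40,0]]
[[16,9],[22,0],[24,18],[28,9],[40,0]]
[[16,9],[22,0],[24,18],[28,9],[40,0]]
[[5,9],[22,0],[24,18],[28,9],[40,0]]
[[5,9],[22,18],[28,9],[40,0]]
[[5,9],[22,18],[28,9],[40,0]]
[[3,19],[6,9],[22,18],[28,9],[40,0]]
[[3,19],[6,9],[22,18],[28,9],[40,0]]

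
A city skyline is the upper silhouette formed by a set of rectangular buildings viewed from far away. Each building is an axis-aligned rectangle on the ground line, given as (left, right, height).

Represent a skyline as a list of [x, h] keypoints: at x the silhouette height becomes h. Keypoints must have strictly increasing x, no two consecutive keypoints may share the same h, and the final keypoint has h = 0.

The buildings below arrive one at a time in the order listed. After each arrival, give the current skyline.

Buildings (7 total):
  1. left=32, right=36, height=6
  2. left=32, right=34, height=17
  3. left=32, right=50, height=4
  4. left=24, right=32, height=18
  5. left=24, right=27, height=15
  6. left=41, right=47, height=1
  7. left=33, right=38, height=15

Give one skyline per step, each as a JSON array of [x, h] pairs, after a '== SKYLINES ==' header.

== SKYLINES ==
[[32,6],[36,0]]
[[32,17],[34,6],[36,0]]
[[32,17],[34,6],[36,4],[50,0]]
[[24,18],[32,17],[34,6],[36,4],[50,0]]
[[24,18],[32,17],[34,6],[36,4],[50,0]]
[[24,18],[32,17],[34,6],[36,4],[50,0]]
[[24,18],[32,17],[34,15],[38,4],[50,0]]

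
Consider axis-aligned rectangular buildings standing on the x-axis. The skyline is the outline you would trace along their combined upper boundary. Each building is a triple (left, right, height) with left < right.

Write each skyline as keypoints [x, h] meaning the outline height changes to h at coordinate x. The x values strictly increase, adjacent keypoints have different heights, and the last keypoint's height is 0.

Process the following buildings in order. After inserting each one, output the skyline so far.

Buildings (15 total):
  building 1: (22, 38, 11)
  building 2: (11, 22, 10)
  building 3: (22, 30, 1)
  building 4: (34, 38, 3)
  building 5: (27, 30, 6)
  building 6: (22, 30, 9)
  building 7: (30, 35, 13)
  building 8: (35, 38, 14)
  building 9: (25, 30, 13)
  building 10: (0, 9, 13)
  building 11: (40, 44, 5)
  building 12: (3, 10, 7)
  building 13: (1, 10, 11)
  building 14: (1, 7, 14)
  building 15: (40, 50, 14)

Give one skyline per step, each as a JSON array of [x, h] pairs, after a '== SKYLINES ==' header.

== SKYLINES ==
[[22,11],[38,0]]
[[11,10],[22,11],[38,0]]
[[11,10],[22,11],[38,0]]
[[11,10],[22,11],[38,0]]
[[11,10],[22,11],[38,0]]
[[11,10],[22,11],[38,0]]
[[11,10],[22,11],[30,13],[35,11],[38,0]]
[[11,10],[22,11],[30,13],[35,14],[38,0]]
[[11,10],[22,11],[25,13],[35,14],[38,0]]
[[0,13],[9,0],[11,10],[22,11],[25,13],[35,14],[38,0]]
[[0,13],[9,0],[11,10],[22,11],[25,13],[35,14],[38,0],[40,5],[44,0]]
[[0,13],[9,7],[10,0],[11,10],[22,11],[25,13],[35,14],[38,0],[40,5],[44,0]]
[[0,13],[9,11],[10,0],[11,10],[22,11],[25,13],[35,14],[38,0],[40,5],[44,0]]
[[0,13],[1,14],[7,13],[9,11],[10,0],[11,10],[22,11],[25,13],[35,14],[38,0],[40,5],[44,0]]
[[0,13],[1,14],[7,13],[9,11],[10,0],[11,10],[22,11],[25,13],[35,14],[38,0],[40,14],[50,0]]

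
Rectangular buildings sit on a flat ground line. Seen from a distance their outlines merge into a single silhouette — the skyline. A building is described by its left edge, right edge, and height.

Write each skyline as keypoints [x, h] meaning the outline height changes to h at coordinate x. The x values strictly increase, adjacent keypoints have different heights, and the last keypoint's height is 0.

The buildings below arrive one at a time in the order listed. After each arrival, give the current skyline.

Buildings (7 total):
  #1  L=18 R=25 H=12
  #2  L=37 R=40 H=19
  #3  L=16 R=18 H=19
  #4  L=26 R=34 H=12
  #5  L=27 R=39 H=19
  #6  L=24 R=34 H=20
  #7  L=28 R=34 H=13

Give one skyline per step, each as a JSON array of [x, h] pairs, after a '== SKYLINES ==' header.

== SKYLINES ==
[[18,12],[25,0]]
[[18,12],[25,0],[37,19],[40,0]]
[[16,19],[18,12],[25,0],[37,19],[40,0]]
[[16,19],[18,12],[25,0],[26,12],[34,0],[37,19],[40,0]]
[[16,19],[18,12],[25,0],[26,12],[27,19],[40,0]]
[[16,19],[18,12],[24,20],[34,19],[40,0]]
[[16,19],[18,12],[24,20],[34,19],[40,0]]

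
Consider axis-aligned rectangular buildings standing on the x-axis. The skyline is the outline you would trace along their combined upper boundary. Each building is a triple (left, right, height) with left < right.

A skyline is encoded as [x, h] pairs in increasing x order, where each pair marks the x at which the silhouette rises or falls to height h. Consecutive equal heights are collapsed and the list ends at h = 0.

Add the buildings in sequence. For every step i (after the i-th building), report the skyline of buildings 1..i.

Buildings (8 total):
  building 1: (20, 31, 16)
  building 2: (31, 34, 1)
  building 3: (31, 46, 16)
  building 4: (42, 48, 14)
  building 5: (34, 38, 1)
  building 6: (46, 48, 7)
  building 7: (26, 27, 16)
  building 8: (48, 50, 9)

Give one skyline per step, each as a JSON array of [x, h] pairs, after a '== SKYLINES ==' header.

== SKYLINES ==
[[20,16],[31,0]]
[[20,16],[31,1],[34,0]]
[[20,16],[46,0]]
[[20,16],[46,14],[48,0]]
[[20,16],[46,14],[48,0]]
[[20,16],[46,14],[48,0]]
[[20,16],[46,14],[48,0]]
[[20,16],[46,14],[48,9],[50,0]]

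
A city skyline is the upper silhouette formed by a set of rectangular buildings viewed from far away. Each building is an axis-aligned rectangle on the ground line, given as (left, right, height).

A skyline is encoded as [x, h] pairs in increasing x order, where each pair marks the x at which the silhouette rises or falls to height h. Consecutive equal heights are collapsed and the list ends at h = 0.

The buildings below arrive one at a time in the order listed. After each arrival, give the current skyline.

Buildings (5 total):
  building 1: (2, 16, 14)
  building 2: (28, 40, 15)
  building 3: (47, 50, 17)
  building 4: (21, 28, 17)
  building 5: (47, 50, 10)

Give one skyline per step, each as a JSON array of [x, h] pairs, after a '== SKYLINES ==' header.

== SKYLINES ==
[[2,14],[16,0]]
[[2,14],[16,0],[28,15],[40,0]]
[[2,14],[16,0],[28,15],[40,0],[47,17],[50,0]]
[[2,14],[16,0],[21,17],[28,15],[40,0],[47,17],[50,0]]
[[2,14],[16,0],[21,17],[28,15],[40,0],[47,17],[50,0]]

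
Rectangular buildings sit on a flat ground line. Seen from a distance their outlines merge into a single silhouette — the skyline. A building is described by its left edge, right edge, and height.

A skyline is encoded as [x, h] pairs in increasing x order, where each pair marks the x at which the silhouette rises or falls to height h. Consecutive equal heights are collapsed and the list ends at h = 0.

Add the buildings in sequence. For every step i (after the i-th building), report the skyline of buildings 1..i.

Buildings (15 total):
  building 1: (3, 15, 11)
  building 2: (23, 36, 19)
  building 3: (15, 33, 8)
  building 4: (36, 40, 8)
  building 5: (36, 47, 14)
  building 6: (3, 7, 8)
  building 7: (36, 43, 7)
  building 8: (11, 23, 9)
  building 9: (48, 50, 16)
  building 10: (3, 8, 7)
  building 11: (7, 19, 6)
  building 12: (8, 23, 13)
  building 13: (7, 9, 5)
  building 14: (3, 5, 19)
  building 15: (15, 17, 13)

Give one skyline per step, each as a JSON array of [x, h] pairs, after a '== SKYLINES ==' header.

== SKYLINES ==
[[3,11],[15,0]]
[[3,11],[15,0],[23,19],[36,0]]
[[3,11],[15,8],[23,19],[36,0]]
[[3,11],[15,8],[23,19],[36,8],[40,0]]
[[3,11],[15,8],[23,19],[36,14],[47,0]]
[[3,11],[15,8],[23,19],[36,14],[47,0]]
[[3,11],[15,8],[23,19],[36,14],[47,0]]
[[3,11],[15,9],[23,19],[36,14],[47,0]]
[[3,11],[15,9],[23,19],[36,14],[47,0],[48,16],[50,0]]
[[3,11],[15,9],[23,19],[36,14],[47,0],[48,16],[50,0]]
[[3,11],[15,9],[23,19],[36,14],[47,0],[48,16],[50,0]]
[[3,11],[8,13],[23,19],[36,14],[47,0],[48,16],[50,0]]
[[3,11],[8,13],[23,19],[36,14],[47,0],[48,16],[50,0]]
[[3,19],[5,11],[8,13],[23,19],[36,14],[47,0],[48,16],[50,0]]
[[3,19],[5,11],[8,13],[23,19],[36,14],[47,0],[48,16],[50,0]]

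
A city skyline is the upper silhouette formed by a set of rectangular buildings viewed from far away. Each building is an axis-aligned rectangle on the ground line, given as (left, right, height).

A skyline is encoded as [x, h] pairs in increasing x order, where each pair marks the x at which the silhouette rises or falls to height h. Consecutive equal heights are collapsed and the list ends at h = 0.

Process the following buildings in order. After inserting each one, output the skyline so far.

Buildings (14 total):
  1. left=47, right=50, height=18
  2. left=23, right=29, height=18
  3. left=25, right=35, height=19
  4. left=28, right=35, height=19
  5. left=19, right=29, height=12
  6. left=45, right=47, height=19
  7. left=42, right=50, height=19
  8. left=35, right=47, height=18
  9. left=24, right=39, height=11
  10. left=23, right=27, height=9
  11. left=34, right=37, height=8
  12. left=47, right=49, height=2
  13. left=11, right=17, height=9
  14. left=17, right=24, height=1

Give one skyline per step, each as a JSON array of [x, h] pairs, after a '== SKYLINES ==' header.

== SKYLINES ==
[[47,18],[50,0]]
[[23,18],[29,0],[47,18],[50,0]]
[[23,18],[25,19],[35,0],[47,18],[50,0]]
[[23,18],[25,19],[35,0],[47,18],[50,0]]
[[19,12],[23,18],[25,19],[35,0],[47,18],[50,0]]
[[19,12],[23,18],[25,19],[35,0],[45,19],[47,18],[50,0]]
[[19,12],[23,18],[25,19],[35,0],[42,19],[50,0]]
[[19,12],[23,18],[25,19],[35,18],[42,19],[50,0]]
[[19,12],[23,18],[25,19],[35,18],[42,19],[50,0]]
[[19,12],[23,18],[25,19],[35,18],[42,19],[50,0]]
[[19,12],[23,18],[25,19],[35,18],[42,19],[50,0]]
[[19,12],[23,18],[25,19],[35,18],[42,19],[50,0]]
[[11,9],[17,0],[19,12],[23,18],[25,19],[35,18],[42,19],[50,0]]
[[11,9],[17,1],[19,12],[23,18],[25,19],[35,18],[42,19],[50,0]]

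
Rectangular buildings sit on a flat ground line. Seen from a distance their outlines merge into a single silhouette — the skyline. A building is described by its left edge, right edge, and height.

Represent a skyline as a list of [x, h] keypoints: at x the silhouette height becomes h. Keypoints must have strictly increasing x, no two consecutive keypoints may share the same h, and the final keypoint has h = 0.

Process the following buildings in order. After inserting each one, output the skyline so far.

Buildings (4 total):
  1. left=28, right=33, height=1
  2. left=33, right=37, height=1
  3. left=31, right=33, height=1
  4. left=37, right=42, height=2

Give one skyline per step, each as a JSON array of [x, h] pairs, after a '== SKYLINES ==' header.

== SKYLINES ==
[[28,1],[33,0]]
[[28,1],[37,0]]
[[28,1],[37,0]]
[[28,1],[37,2],[42,0]]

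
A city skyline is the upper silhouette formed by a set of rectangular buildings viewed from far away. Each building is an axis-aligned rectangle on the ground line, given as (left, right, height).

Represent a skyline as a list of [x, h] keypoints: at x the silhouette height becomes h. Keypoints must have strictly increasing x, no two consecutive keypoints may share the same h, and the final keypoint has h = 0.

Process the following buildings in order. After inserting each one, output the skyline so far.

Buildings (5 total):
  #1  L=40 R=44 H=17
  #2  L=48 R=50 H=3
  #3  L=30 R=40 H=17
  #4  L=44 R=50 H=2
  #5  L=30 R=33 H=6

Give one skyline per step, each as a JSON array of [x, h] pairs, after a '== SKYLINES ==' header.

== SKYLINES ==
[[40,17],[44,0]]
[[40,17],[44,0],[48,3],[50,0]]
[[30,17],[44,0],[48,3],[50,0]]
[[30,17],[44,2],[48,3],[50,0]]
[[30,17],[44,2],[48,3],[50,0]]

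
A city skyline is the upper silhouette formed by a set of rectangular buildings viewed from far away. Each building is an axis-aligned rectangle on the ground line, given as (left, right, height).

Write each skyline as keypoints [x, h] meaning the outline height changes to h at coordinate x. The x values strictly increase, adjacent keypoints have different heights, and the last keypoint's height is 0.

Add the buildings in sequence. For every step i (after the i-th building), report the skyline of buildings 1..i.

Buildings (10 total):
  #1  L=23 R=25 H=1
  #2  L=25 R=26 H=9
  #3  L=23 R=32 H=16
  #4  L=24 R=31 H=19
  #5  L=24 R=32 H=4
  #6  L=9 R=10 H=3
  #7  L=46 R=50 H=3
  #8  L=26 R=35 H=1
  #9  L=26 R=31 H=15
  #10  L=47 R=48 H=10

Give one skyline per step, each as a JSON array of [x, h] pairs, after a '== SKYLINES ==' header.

== SKYLINES ==
[[23,1],[25,0]]
[[23,1],[25,9],[26,0]]
[[23,16],[32,0]]
[[23,16],[24,19],[31,16],[32,0]]
[[23,16],[24,19],[31,16],[32,0]]
[[9,3],[10,0],[23,16],[24,19],[31,16],[32,0]]
[[9,3],[10,0],[23,16],[24,19],[31,16],[32,0],[46,3],[50,0]]
[[9,3],[10,0],[23,16],[24,19],[31,16],[32,1],[35,0],[46,3],[50,0]]
[[9,3],[10,0],[23,16],[24,19],[31,16],[32,1],[35,0],[46,3],[50,0]]
[[9,3],[10,0],[23,16],[24,19],[31,16],[32,1],[35,0],[46,3],[47,10],[48,3],[50,0]]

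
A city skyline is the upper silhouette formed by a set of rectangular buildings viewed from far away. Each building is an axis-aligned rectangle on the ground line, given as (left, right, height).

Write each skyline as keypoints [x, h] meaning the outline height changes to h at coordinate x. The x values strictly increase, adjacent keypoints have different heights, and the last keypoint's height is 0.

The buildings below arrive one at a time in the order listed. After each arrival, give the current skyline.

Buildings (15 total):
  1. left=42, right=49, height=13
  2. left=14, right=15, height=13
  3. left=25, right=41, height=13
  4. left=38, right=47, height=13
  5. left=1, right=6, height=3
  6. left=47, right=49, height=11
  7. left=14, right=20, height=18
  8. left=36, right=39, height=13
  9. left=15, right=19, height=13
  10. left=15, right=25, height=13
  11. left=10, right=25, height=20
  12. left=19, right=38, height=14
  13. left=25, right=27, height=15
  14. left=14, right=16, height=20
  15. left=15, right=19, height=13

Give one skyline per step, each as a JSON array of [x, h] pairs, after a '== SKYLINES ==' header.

== SKYLINES ==
[[42,13],[49,0]]
[[14,13],[15,0],[42,13],[49,0]]
[[14,13],[15,0],[25,13],[41,0],[42,13],[49,0]]
[[14,13],[15,0],[25,13],[49,0]]
[[1,3],[6,0],[14,13],[15,0],[25,13],[49,0]]
[[1,3],[6,0],[14,13],[15,0],[25,13],[49,0]]
[[1,3],[6,0],[14,18],[20,0],[25,13],[49,0]]
[[1,3],[6,0],[14,18],[20,0],[25,13],[49,0]]
[[1,3],[6,0],[14,18],[20,0],[25,13],[49,0]]
[[1,3],[6,0],[14,18],[20,13],[49,0]]
[[1,3],[6,0],[10,20],[25,13],[49,0]]
[[1,3],[6,0],[10,20],[25,14],[38,13],[49,0]]
[[1,3],[6,0],[10,20],[25,15],[27,14],[38,13],[49,0]]
[[1,3],[6,0],[10,20],[25,15],[27,14],[38,13],[49,0]]
[[1,3],[6,0],[10,20],[25,15],[27,14],[38,13],[49,0]]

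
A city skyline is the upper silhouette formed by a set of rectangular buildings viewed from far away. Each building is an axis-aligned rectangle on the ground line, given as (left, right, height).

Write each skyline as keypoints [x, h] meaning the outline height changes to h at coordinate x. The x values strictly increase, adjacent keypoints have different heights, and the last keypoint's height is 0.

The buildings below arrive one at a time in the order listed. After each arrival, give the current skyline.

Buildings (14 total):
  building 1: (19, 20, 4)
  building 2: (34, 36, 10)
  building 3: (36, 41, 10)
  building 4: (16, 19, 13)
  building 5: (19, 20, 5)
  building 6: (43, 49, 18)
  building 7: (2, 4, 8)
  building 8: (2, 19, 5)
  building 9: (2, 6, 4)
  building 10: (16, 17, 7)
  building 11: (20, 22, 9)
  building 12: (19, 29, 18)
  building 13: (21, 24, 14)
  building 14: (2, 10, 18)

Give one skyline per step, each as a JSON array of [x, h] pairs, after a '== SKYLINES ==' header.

== SKYLINES ==
[[19,4],[20,0]]
[[19,4],[20,0],[34,10],[36,0]]
[[19,4],[20,0],[34,10],[41,0]]
[[16,13],[19,4],[20,0],[34,10],[41,0]]
[[16,13],[19,5],[20,0],[34,10],[41,0]]
[[16,13],[19,5],[20,0],[34,10],[41,0],[43,18],[49,0]]
[[2,8],[4,0],[16,13],[19,5],[20,0],[34,10],[41,0],[43,18],[49,0]]
[[2,8],[4,5],[16,13],[19,5],[20,0],[34,10],[41,0],[43,18],[49,0]]
[[2,8],[4,5],[16,13],[19,5],[20,0],[34,10],[41,0],[43,18],[49,0]]
[[2,8],[4,5],[16,13],[19,5],[20,0],[34,10],[41,0],[43,18],[49,0]]
[[2,8],[4,5],[16,13],[19,5],[20,9],[22,0],[34,10],[41,0],[43,18],[49,0]]
[[2,8],[4,5],[16,13],[19,18],[29,0],[34,10],[41,0],[43,18],[49,0]]
[[2,8],[4,5],[16,13],[19,18],[29,0],[34,10],[41,0],[43,18],[49,0]]
[[2,18],[10,5],[16,13],[19,18],[29,0],[34,10],[41,0],[43,18],[49,0]]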